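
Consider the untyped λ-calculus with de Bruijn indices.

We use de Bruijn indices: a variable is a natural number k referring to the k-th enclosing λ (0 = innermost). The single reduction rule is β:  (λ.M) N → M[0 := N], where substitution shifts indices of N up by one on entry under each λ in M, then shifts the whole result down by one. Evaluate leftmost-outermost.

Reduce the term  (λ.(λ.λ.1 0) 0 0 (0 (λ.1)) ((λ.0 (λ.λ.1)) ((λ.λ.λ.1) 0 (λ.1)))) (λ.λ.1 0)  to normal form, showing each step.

Answer: normal form = λ.λ.1 0  (in 10 steps)

Reduction:
  start: (λ.(λ.λ.1 0) 0 0 (0 (λ.1)) ((λ.0 (λ.λ.1)) ((λ.λ.λ.1) 0 (λ.1)))) (λ.λ.1 0)
  →1  (λ.λ.1 0) (λ.λ.1 0) (λ.λ.1 0) ((λ.λ.1 0) (λ.λ.λ.1 0)) ((λ.0 (λ.λ.1)) ((λ.λ.λ.1) (λ.λ.1 0) (λ.λ.λ.1 0)))
  →2  (λ.(λ.λ.1 0) 0) (λ.λ.1 0) ((λ.λ.1 0) (λ.λ.λ.1 0)) ((λ.0 (λ.λ.1)) ((λ.λ.λ.1) (λ.λ.1 0) (λ.λ.λ.1 0)))
  →3  (λ.λ.1 0) (λ.λ.1 0) ((λ.λ.1 0) (λ.λ.λ.1 0)) ((λ.0 (λ.λ.1)) ((λ.λ.λ.1) (λ.λ.1 0) (λ.λ.λ.1 0)))
  →4  (λ.(λ.λ.1 0) 0) ((λ.λ.1 0) (λ.λ.λ.1 0)) ((λ.0 (λ.λ.1)) ((λ.λ.λ.1) (λ.λ.1 0) (λ.λ.λ.1 0)))
  →5  (λ.λ.1 0) ((λ.λ.1 0) (λ.λ.λ.1 0)) ((λ.0 (λ.λ.1)) ((λ.λ.λ.1) (λ.λ.1 0) (λ.λ.λ.1 0)))
  →6  (λ.(λ.λ.1 0) (λ.λ.λ.1 0) 0) ((λ.0 (λ.λ.1)) ((λ.λ.λ.1) (λ.λ.1 0) (λ.λ.λ.1 0)))
  →7  (λ.λ.1 0) (λ.λ.λ.1 0) ((λ.0 (λ.λ.1)) ((λ.λ.λ.1) (λ.λ.1 0) (λ.λ.λ.1 0)))
  →8  (λ.(λ.λ.λ.1 0) 0) ((λ.0 (λ.λ.1)) ((λ.λ.λ.1) (λ.λ.1 0) (λ.λ.λ.1 0)))
  →9  (λ.λ.λ.1 0) ((λ.0 (λ.λ.1)) ((λ.λ.λ.1) (λ.λ.1 0) (λ.λ.λ.1 0)))
  →10  λ.λ.1 0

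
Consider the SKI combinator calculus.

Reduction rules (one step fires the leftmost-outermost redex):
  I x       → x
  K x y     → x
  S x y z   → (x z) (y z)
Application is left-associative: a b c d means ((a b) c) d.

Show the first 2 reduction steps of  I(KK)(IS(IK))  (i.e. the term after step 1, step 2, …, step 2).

Answer: after 2 steps: K

Derivation:
  start: I(KK)(IS(IK))
  [1] KK(IS(IK))
  [2] K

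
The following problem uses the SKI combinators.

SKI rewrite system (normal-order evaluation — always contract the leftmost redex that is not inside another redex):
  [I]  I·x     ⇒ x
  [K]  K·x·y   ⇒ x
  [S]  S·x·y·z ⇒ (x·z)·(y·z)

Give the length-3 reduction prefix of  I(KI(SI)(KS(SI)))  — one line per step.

  start: I(KI(SI)(KS(SI)))
  [1] KI(SI)(KS(SI))
  [2] I(KS(SI))
  [3] KS(SI)

Answer: after 3 steps: KS(SI)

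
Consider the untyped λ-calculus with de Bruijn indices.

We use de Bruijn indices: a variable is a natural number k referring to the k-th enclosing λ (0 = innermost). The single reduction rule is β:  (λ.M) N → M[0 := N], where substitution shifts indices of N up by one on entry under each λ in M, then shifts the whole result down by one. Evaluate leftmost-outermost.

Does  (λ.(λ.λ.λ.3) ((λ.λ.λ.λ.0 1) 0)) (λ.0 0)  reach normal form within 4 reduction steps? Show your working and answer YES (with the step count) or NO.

Answer: YES — reaches normal form λ.λ.λ.0 0 in 2 ≤ 4 steps

Reduction:
  start: (λ.(λ.λ.λ.3) ((λ.λ.λ.λ.0 1) 0)) (λ.0 0)
  [1] (λ.λ.λ.λ.0 0) ((λ.λ.λ.λ.0 1) (λ.0 0))
  [2] λ.λ.λ.0 0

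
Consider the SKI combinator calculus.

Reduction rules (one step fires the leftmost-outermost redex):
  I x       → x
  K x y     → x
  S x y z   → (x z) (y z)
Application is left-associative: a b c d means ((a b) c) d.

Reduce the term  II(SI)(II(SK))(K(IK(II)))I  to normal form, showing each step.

Answer: normal form = I  (in 8 steps)

Reduction:
  start: II(SI)(II(SK))(K(IK(II)))I
  →1  I(SI)(II(SK))(K(IK(II)))I
  →2  SI(II(SK))(K(IK(II)))I
  →3  I(K(IK(II)))(II(SK)(K(IK(II))))I
  →4  K(IK(II))(II(SK)(K(IK(II))))I
  →5  IK(II)I
  →6  K(II)I
  →7  II
  →8  I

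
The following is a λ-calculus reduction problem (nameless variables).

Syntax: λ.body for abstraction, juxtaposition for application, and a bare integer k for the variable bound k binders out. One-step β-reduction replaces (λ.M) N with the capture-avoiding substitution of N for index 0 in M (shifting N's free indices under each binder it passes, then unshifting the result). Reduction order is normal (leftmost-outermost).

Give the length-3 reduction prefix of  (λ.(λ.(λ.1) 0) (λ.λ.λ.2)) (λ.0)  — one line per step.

  start: (λ.(λ.(λ.1) 0) (λ.λ.λ.2)) (λ.0)
  [1] (λ.(λ.1) 0) (λ.λ.λ.2)
  [2] (λ.λ.λ.λ.2) (λ.λ.λ.2)
  [3] λ.λ.λ.2

Answer: after 3 steps: λ.λ.λ.2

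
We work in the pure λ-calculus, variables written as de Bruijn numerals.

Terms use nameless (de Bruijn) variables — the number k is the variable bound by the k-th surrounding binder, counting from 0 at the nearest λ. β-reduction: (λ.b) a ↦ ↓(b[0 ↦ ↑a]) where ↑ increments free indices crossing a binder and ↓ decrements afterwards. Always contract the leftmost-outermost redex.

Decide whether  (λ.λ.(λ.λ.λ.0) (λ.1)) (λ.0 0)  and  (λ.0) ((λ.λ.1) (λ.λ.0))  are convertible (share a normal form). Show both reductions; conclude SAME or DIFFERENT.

Term A:
  start: (λ.λ.(λ.λ.λ.0) (λ.1)) (λ.0 0)
  [1] λ.(λ.λ.λ.0) (λ.1)
  [2] λ.λ.λ.0

Term B:
  start: (λ.0) ((λ.λ.1) (λ.λ.0))
  [1] (λ.λ.1) (λ.λ.0)
  [2] λ.λ.λ.0

Answer: SAME — A ⇓ λ.λ.λ.0, B ⇓ λ.λ.λ.0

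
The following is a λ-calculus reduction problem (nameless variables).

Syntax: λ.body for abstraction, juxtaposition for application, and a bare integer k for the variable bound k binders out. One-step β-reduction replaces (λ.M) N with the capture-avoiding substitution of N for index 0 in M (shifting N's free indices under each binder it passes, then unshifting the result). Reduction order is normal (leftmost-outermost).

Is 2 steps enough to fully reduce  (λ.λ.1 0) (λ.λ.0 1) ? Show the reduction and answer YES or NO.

Answer: YES — reaches normal form λ.λ.0 1 in 2 ≤ 2 steps

Reduction:
  start: (λ.λ.1 0) (λ.λ.0 1)
  →1  λ.(λ.λ.0 1) 0
  →2  λ.λ.0 1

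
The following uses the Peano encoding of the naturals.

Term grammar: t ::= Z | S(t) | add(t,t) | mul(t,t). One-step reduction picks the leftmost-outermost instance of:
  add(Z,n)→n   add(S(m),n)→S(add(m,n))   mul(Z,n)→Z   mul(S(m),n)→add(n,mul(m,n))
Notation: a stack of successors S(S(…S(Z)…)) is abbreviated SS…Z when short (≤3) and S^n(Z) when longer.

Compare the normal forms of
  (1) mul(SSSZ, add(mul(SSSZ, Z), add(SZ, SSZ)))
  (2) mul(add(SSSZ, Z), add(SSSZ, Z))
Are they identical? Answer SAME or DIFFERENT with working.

Term A:
  start: mul(SSSZ, add(mul(SSSZ, Z), add(SZ, SSZ)))
  →1  add(add(mul(SSSZ, Z), add(SZ, SSZ)), mul(SSZ, add(mul(SSSZ, Z), add(SZ, SSZ))))
  →2  add(add(add(Z, mul(SSZ, Z)), add(SZ, SSZ)), mul(SSZ, add(mul(SSSZ, Z), add(SZ, SSZ))))
  →3  add(add(mul(SSZ, Z), add(SZ, SSZ)), mul(SSZ, add(mul(SSSZ, Z), add(SZ, SSZ))))
  →4  add(add(add(Z, mul(SZ, Z)), add(SZ, SSZ)), mul(SSZ, add(mul(SSSZ, Z), add(SZ, SSZ))))
  →5  add(add(mul(SZ, Z), add(SZ, SSZ)), mul(SSZ, add(mul(SSSZ, Z), add(SZ, SSZ))))
  →6  add(add(add(Z, mul(Z, Z)), add(SZ, SSZ)), mul(SSZ, add(mul(SSSZ, Z), add(SZ, SSZ))))
  →7  add(add(mul(Z, Z), add(SZ, SSZ)), mul(SSZ, add(mul(SSSZ, Z), add(SZ, SSZ))))
  →8  add(add(Z, add(SZ, SSZ)), mul(SSZ, add(mul(SSSZ, Z), add(SZ, SSZ))))
  →9  add(add(SZ, SSZ), mul(SSZ, add(mul(SSSZ, Z), add(SZ, SSZ))))
  →10  add(S(add(Z, SSZ)), mul(SSZ, add(mul(SSSZ, Z), add(SZ, SSZ))))
  →11  S(add(add(Z, SSZ), mul(SSZ, add(mul(SSSZ, Z), add(SZ, SSZ)))))
  →12  S(add(SSZ, mul(SSZ, add(mul(SSSZ, Z), add(SZ, SSZ)))))
  →13  S(S(add(SZ, mul(SSZ, add(mul(SSSZ, Z), add(SZ, SSZ))))))
  →14  S(S(S(add(Z, mul(SSZ, add(mul(SSSZ, Z), add(SZ, SSZ)))))))
  →15  S(S(S(mul(SSZ, add(mul(SSSZ, Z), add(SZ, SSZ))))))
  →16  S(S(S(add(add(mul(SSSZ, Z), add(SZ, SSZ)), mul(SZ, add(mul(SSSZ, Z), add(SZ, SSZ)))))))
  →17  S(S(S(add(add(add(Z, mul(SSZ, Z)), add(SZ, SSZ)), mul(SZ, add(mul(SSSZ, Z), add(SZ, SSZ)))))))
  →18  S(S(S(add(add(mul(SSZ, Z), add(SZ, SSZ)), mul(SZ, add(mul(SSSZ, Z), add(SZ, SSZ)))))))
  →19  S(S(S(add(add(add(Z, mul(SZ, Z)), add(SZ, SSZ)), mul(SZ, add(mul(SSSZ, Z), add(SZ, SSZ)))))))
  →20  S(S(S(add(add(mul(SZ, Z), add(SZ, SSZ)), mul(SZ, add(mul(SSSZ, Z), add(SZ, SSZ)))))))
  →21  S(S(S(add(add(add(Z, mul(Z, Z)), add(SZ, SSZ)), mul(SZ, add(mul(SSSZ, Z), add(SZ, SSZ)))))))
  →22  S(S(S(add(add(mul(Z, Z), add(SZ, SSZ)), mul(SZ, add(mul(SSSZ, Z), add(SZ, SSZ)))))))
  →23  S(S(S(add(add(Z, add(SZ, SSZ)), mul(SZ, add(mul(SSSZ, Z), add(SZ, SSZ)))))))
  →24  S(S(S(add(add(SZ, SSZ), mul(SZ, add(mul(SSSZ, Z), add(SZ, SSZ)))))))
  →25  S(S(S(add(S(add(Z, SSZ)), mul(SZ, add(mul(SSSZ, Z), add(SZ, SSZ)))))))
  →26  S(S(S(S(add(add(Z, SSZ), mul(SZ, add(mul(SSSZ, Z), add(SZ, SSZ))))))))
  →27  S(S(S(S(add(SSZ, mul(SZ, add(mul(SSSZ, Z), add(SZ, SSZ))))))))
  →28  S(S(S(S(S(add(SZ, mul(SZ, add(mul(SSSZ, Z), add(SZ, SSZ)))))))))
  →29  S(S(S(S(S(S(add(Z, mul(SZ, add(mul(SSSZ, Z), add(SZ, SSZ))))))))))
  →30  S(S(S(S(S(S(mul(SZ, add(mul(SSSZ, Z), add(SZ, SSZ)))))))))
  →31  S(S(S(S(S(S(add(add(mul(SSSZ, Z), add(SZ, SSZ)), mul(Z, add(mul(SSSZ, Z), add(SZ, SSZ))))))))))
  →32  S(S(S(S(S(S(add(add(add(Z, mul(SSZ, Z)), add(SZ, SSZ)), mul(Z, add(mul(SSSZ, Z), add(SZ, SSZ))))))))))
  →33  S(S(S(S(S(S(add(add(mul(SSZ, Z), add(SZ, SSZ)), mul(Z, add(mul(SSSZ, Z), add(SZ, SSZ))))))))))
  →34  S(S(S(S(S(S(add(add(add(Z, mul(SZ, Z)), add(SZ, SSZ)), mul(Z, add(mul(SSSZ, Z), add(SZ, SSZ))))))))))
  →35  S(S(S(S(S(S(add(add(mul(SZ, Z), add(SZ, SSZ)), mul(Z, add(mul(SSSZ, Z), add(SZ, SSZ))))))))))
  →36  S(S(S(S(S(S(add(add(add(Z, mul(Z, Z)), add(SZ, SSZ)), mul(Z, add(mul(SSSZ, Z), add(SZ, SSZ))))))))))
  →37  S(S(S(S(S(S(add(add(mul(Z, Z), add(SZ, SSZ)), mul(Z, add(mul(SSSZ, Z), add(SZ, SSZ))))))))))
  →38  S(S(S(S(S(S(add(add(Z, add(SZ, SSZ)), mul(Z, add(mul(SSSZ, Z), add(SZ, SSZ))))))))))
  →39  S(S(S(S(S(S(add(add(SZ, SSZ), mul(Z, add(mul(SSSZ, Z), add(SZ, SSZ))))))))))
  →40  S(S(S(S(S(S(add(S(add(Z, SSZ)), mul(Z, add(mul(SSSZ, Z), add(SZ, SSZ))))))))))
  →41  S(S(S(S(S(S(S(add(add(Z, SSZ), mul(Z, add(mul(SSSZ, Z), add(SZ, SSZ)))))))))))
  →42  S(S(S(S(S(S(S(add(SSZ, mul(Z, add(mul(SSSZ, Z), add(SZ, SSZ)))))))))))
  →43  S(S(S(S(S(S(S(S(add(SZ, mul(Z, add(mul(SSSZ, Z), add(SZ, SSZ))))))))))))
  →44  S(S(S(S(S(S(S(S(S(add(Z, mul(Z, add(mul(SSSZ, Z), add(SZ, SSZ)))))))))))))
  →45  S(S(S(S(S(S(S(S(S(mul(Z, add(mul(SSSZ, Z), add(SZ, SSZ))))))))))))
  →46  S^9(Z)

Term B:
  start: mul(add(SSSZ, Z), add(SSSZ, Z))
  →1  mul(S(add(SSZ, Z)), add(SSSZ, Z))
  →2  add(add(SSSZ, Z), mul(add(SSZ, Z), add(SSSZ, Z)))
  →3  add(S(add(SSZ, Z)), mul(add(SSZ, Z), add(SSSZ, Z)))
  →4  S(add(add(SSZ, Z), mul(add(SSZ, Z), add(SSSZ, Z))))
  →5  S(add(S(add(SZ, Z)), mul(add(SSZ, Z), add(SSSZ, Z))))
  →6  S(S(add(add(SZ, Z), mul(add(SSZ, Z), add(SSSZ, Z)))))
  →7  S(S(add(S(add(Z, Z)), mul(add(SSZ, Z), add(SSSZ, Z)))))
  →8  S(S(S(add(add(Z, Z), mul(add(SSZ, Z), add(SSSZ, Z))))))
  →9  S(S(S(add(Z, mul(add(SSZ, Z), add(SSSZ, Z))))))
  →10  S(S(S(mul(add(SSZ, Z), add(SSSZ, Z)))))
  →11  S(S(S(mul(S(add(SZ, Z)), add(SSSZ, Z)))))
  →12  S(S(S(add(add(SSSZ, Z), mul(add(SZ, Z), add(SSSZ, Z))))))
  →13  S(S(S(add(S(add(SSZ, Z)), mul(add(SZ, Z), add(SSSZ, Z))))))
  →14  S(S(S(S(add(add(SSZ, Z), mul(add(SZ, Z), add(SSSZ, Z)))))))
  →15  S(S(S(S(add(S(add(SZ, Z)), mul(add(SZ, Z), add(SSSZ, Z)))))))
  →16  S(S(S(S(S(add(add(SZ, Z), mul(add(SZ, Z), add(SSSZ, Z))))))))
  →17  S(S(S(S(S(add(S(add(Z, Z)), mul(add(SZ, Z), add(SSSZ, Z))))))))
  →18  S(S(S(S(S(S(add(add(Z, Z), mul(add(SZ, Z), add(SSSZ, Z)))))))))
  →19  S(S(S(S(S(S(add(Z, mul(add(SZ, Z), add(SSSZ, Z)))))))))
  →20  S(S(S(S(S(S(mul(add(SZ, Z), add(SSSZ, Z))))))))
  →21  S(S(S(S(S(S(mul(S(add(Z, Z)), add(SSSZ, Z))))))))
  →22  S(S(S(S(S(S(add(add(SSSZ, Z), mul(add(Z, Z), add(SSSZ, Z)))))))))
  →23  S(S(S(S(S(S(add(S(add(SSZ, Z)), mul(add(Z, Z), add(SSSZ, Z)))))))))
  →24  S(S(S(S(S(S(S(add(add(SSZ, Z), mul(add(Z, Z), add(SSSZ, Z))))))))))
  →25  S(S(S(S(S(S(S(add(S(add(SZ, Z)), mul(add(Z, Z), add(SSSZ, Z))))))))))
  →26  S(S(S(S(S(S(S(S(add(add(SZ, Z), mul(add(Z, Z), add(SSSZ, Z)))))))))))
  →27  S(S(S(S(S(S(S(S(add(S(add(Z, Z)), mul(add(Z, Z), add(SSSZ, Z)))))))))))
  →28  S(S(S(S(S(S(S(S(S(add(add(Z, Z), mul(add(Z, Z), add(SSSZ, Z))))))))))))
  →29  S(S(S(S(S(S(S(S(S(add(Z, mul(add(Z, Z), add(SSSZ, Z))))))))))))
  →30  S(S(S(S(S(S(S(S(S(mul(add(Z, Z), add(SSSZ, Z)))))))))))
  →31  S(S(S(S(S(S(S(S(S(mul(Z, add(SSSZ, Z)))))))))))
  →32  S^9(Z)

Answer: SAME — A ⇓ S^9(Z), B ⇓ S^9(Z)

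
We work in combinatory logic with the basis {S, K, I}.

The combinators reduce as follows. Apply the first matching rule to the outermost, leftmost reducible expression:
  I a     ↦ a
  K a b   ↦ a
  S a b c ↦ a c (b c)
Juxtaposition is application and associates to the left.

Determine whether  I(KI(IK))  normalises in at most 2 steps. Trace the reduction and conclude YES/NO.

  start: I(KI(IK))
  →1  KI(IK)
  →2  I

Answer: YES — reaches normal form I in 2 ≤ 2 steps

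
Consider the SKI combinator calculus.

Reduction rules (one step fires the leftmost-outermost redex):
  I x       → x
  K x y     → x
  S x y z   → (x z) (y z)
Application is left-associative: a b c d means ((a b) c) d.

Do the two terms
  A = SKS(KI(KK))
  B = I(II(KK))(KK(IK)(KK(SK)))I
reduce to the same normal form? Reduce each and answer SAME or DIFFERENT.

Term A:
  start: SKS(KI(KK))
  →1  K(KI(KK))(S(KI(KK)))
  →2  KI(KK)
  →3  I

Term B:
  start: I(II(KK))(KK(IK)(KK(SK)))I
  →1  II(KK)(KK(IK)(KK(SK)))I
  →2  I(KK)(KK(IK)(KK(SK)))I
  →3  KK(KK(IK)(KK(SK)))I
  →4  KI

Answer: DIFFERENT — A ⇓ I, B ⇓ KI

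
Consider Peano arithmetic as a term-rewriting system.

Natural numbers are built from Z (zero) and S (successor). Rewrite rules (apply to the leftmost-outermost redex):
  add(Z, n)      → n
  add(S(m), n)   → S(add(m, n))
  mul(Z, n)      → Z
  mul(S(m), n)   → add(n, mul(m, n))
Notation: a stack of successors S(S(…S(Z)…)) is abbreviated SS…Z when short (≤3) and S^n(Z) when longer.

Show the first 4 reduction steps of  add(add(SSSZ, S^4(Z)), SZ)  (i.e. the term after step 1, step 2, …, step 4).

Answer: after 4 steps: S(S(add(add(SZ, S^4(Z)), SZ)))

Derivation:
  start: add(add(SSSZ, S^4(Z)), SZ)
  →1  add(S(add(SSZ, S^4(Z))), SZ)
  →2  S(add(add(SSZ, S^4(Z)), SZ))
  →3  S(add(S(add(SZ, S^4(Z))), SZ))
  →4  S(S(add(add(SZ, S^4(Z)), SZ)))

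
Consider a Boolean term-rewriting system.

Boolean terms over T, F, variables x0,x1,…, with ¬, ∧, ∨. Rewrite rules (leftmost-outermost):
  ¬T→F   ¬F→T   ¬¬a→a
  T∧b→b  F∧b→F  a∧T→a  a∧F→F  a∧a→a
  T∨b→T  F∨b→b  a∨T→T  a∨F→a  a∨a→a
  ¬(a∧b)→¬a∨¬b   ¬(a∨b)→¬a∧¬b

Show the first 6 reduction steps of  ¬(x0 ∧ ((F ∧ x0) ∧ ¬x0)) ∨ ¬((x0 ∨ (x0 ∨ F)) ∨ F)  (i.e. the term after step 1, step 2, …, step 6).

Answer: after 6 steps: (¬x0 ∨ T) ∨ ¬((x0 ∨ (x0 ∨ F)) ∨ F)

Working:
  start: ¬(x0 ∧ ((F ∧ x0) ∧ ¬x0)) ∨ ¬((x0 ∨ (x0 ∨ F)) ∨ F)
  →1  (¬x0 ∨ ¬((F ∧ x0) ∧ ¬x0)) ∨ ¬((x0 ∨ (x0 ∨ F)) ∨ F)
  →2  (¬x0 ∨ (¬(F ∧ x0) ∨ ¬¬x0)) ∨ ¬((x0 ∨ (x0 ∨ F)) ∨ F)
  →3  (¬x0 ∨ ((¬F ∨ ¬x0) ∨ ¬¬x0)) ∨ ¬((x0 ∨ (x0 ∨ F)) ∨ F)
  →4  (¬x0 ∨ ((T ∨ ¬x0) ∨ ¬¬x0)) ∨ ¬((x0 ∨ (x0 ∨ F)) ∨ F)
  →5  (¬x0 ∨ (T ∨ ¬¬x0)) ∨ ¬((x0 ∨ (x0 ∨ F)) ∨ F)
  →6  (¬x0 ∨ T) ∨ ¬((x0 ∨ (x0 ∨ F)) ∨ F)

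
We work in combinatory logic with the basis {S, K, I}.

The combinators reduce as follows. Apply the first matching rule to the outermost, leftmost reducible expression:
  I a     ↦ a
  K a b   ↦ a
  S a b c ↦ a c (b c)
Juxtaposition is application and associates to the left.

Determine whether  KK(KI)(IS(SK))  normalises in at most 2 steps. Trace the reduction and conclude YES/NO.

Answer: YES — reaches normal form K(S(SK)) in 2 ≤ 2 steps

Working:
  start: KK(KI)(IS(SK))
  step 1: K(IS(SK))
  step 2: K(S(SK))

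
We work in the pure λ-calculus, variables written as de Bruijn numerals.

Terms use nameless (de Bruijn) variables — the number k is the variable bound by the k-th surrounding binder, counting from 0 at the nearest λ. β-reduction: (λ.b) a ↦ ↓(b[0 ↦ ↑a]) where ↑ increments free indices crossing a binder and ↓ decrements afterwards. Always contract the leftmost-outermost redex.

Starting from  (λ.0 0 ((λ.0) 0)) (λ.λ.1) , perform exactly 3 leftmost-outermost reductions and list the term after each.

Answer: after 3 steps: λ.λ.1

Working:
  start: (λ.0 0 ((λ.0) 0)) (λ.λ.1)
  step 1: (λ.λ.1) (λ.λ.1) ((λ.0) (λ.λ.1))
  step 2: (λ.λ.λ.1) ((λ.0) (λ.λ.1))
  step 3: λ.λ.1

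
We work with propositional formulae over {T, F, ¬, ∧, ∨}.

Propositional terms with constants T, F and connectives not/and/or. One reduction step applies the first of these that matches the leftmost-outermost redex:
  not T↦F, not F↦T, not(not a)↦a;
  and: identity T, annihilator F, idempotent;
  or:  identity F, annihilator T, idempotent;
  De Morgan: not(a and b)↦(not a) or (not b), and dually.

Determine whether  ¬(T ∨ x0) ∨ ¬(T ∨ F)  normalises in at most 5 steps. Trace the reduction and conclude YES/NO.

Answer: NO — after 5 steps the term is ¬T ∧ ¬F, not yet normal

Reduction:
  start: ¬(T ∨ x0) ∨ ¬(T ∨ F)
  [1] (¬T ∧ ¬x0) ∨ ¬(T ∨ F)
  [2] (F ∧ ¬x0) ∨ ¬(T ∨ F)
  [3] F ∨ ¬(T ∨ F)
  [4] ¬(T ∨ F)
  [5] ¬T ∧ ¬F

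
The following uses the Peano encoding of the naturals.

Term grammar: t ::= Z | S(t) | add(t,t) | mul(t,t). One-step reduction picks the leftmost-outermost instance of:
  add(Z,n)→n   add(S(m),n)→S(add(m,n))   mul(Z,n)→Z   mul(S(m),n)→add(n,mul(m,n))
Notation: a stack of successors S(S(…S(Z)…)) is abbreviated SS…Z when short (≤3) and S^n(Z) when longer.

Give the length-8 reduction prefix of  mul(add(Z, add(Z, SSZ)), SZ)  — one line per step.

Answer: after 8 steps: S(S(mul(Z, SZ)))

Derivation:
  start: mul(add(Z, add(Z, SSZ)), SZ)
  →1  mul(add(Z, SSZ), SZ)
  →2  mul(SSZ, SZ)
  →3  add(SZ, mul(SZ, SZ))
  →4  S(add(Z, mul(SZ, SZ)))
  →5  S(mul(SZ, SZ))
  →6  S(add(SZ, mul(Z, SZ)))
  →7  S(S(add(Z, mul(Z, SZ))))
  →8  S(S(mul(Z, SZ)))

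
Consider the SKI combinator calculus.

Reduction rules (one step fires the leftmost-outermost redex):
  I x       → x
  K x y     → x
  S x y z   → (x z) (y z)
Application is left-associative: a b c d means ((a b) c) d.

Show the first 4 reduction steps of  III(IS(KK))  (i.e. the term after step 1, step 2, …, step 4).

  start: III(IS(KK))
  →1  II(IS(KK))
  →2  I(IS(KK))
  →3  IS(KK)
  →4  S(KK)

Answer: after 4 steps: S(KK)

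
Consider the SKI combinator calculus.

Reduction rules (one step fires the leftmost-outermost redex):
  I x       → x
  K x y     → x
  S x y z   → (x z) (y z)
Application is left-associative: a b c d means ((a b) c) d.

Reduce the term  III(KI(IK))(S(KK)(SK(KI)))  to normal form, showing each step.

  start: III(KI(IK))(S(KK)(SK(KI)))
  →1  II(KI(IK))(S(KK)(SK(KI)))
  →2  I(KI(IK))(S(KK)(SK(KI)))
  →3  KI(IK)(S(KK)(SK(KI)))
  →4  I(S(KK)(SK(KI)))
  →5  S(KK)(SK(KI))

Answer: normal form = S(KK)(SK(KI))  (in 5 steps)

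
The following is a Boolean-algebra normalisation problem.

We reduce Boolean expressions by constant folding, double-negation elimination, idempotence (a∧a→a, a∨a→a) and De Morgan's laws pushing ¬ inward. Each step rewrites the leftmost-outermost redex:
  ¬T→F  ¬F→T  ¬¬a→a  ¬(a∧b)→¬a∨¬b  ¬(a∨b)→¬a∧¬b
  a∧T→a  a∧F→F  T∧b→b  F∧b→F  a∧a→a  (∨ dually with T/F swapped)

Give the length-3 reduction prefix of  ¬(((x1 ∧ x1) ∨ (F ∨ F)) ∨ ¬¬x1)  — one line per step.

  start: ¬(((x1 ∧ x1) ∨ (F ∨ F)) ∨ ¬¬x1)
  step 1: ¬((x1 ∧ x1) ∨ (F ∨ F)) ∧ ¬¬¬x1
  step 2: (¬(x1 ∧ x1) ∧ ¬(F ∨ F)) ∧ ¬¬¬x1
  step 3: ((¬x1 ∨ ¬x1) ∧ ¬(F ∨ F)) ∧ ¬¬¬x1

Answer: after 3 steps: ((¬x1 ∨ ¬x1) ∧ ¬(F ∨ F)) ∧ ¬¬¬x1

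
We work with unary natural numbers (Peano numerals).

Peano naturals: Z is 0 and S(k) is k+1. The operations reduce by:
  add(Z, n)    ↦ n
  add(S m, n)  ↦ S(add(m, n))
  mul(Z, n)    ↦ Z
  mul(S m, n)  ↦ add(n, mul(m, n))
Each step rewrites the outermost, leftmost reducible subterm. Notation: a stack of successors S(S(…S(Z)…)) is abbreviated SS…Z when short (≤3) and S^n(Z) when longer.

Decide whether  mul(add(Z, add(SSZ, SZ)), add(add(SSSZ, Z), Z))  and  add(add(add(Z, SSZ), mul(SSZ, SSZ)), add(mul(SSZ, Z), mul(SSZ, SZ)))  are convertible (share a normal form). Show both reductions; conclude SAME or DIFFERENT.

Answer: DIFFERENT — A ⇓ S^9(Z), B ⇓ S^8(Z)

Reduction:
Term A:
  start: mul(add(Z, add(SSZ, SZ)), add(add(SSSZ, Z), Z))
  step 1: mul(add(SSZ, SZ), add(add(SSSZ, Z), Z))
  step 2: mul(S(add(SZ, SZ)), add(add(SSSZ, Z), Z))
  step 3: add(add(add(SSSZ, Z), Z), mul(add(SZ, SZ), add(add(SSSZ, Z), Z)))
  step 4: add(add(S(add(SSZ, Z)), Z), mul(add(SZ, SZ), add(add(SSSZ, Z), Z)))
  step 5: add(S(add(add(SSZ, Z), Z)), mul(add(SZ, SZ), add(add(SSSZ, Z), Z)))
  step 6: S(add(add(add(SSZ, Z), Z), mul(add(SZ, SZ), add(add(SSSZ, Z), Z))))
  step 7: S(add(add(S(add(SZ, Z)), Z), mul(add(SZ, SZ), add(add(SSSZ, Z), Z))))
  step 8: S(add(S(add(add(SZ, Z), Z)), mul(add(SZ, SZ), add(add(SSSZ, Z), Z))))
  step 9: S(S(add(add(add(SZ, Z), Z), mul(add(SZ, SZ), add(add(SSSZ, Z), Z)))))
  step 10: S(S(add(add(S(add(Z, Z)), Z), mul(add(SZ, SZ), add(add(SSSZ, Z), Z)))))
  step 11: S(S(add(S(add(add(Z, Z), Z)), mul(add(SZ, SZ), add(add(SSSZ, Z), Z)))))
  step 12: S(S(S(add(add(add(Z, Z), Z), mul(add(SZ, SZ), add(add(SSSZ, Z), Z))))))
  step 13: S(S(S(add(add(Z, Z), mul(add(SZ, SZ), add(add(SSSZ, Z), Z))))))
  step 14: S(S(S(add(Z, mul(add(SZ, SZ), add(add(SSSZ, Z), Z))))))
  step 15: S(S(S(mul(add(SZ, SZ), add(add(SSSZ, Z), Z)))))
  step 16: S(S(S(mul(S(add(Z, SZ)), add(add(SSSZ, Z), Z)))))
  step 17: S(S(S(add(add(add(SSSZ, Z), Z), mul(add(Z, SZ), add(add(SSSZ, Z), Z))))))
  step 18: S(S(S(add(add(S(add(SSZ, Z)), Z), mul(add(Z, SZ), add(add(SSSZ, Z), Z))))))
  step 19: S(S(S(add(S(add(add(SSZ, Z), Z)), mul(add(Z, SZ), add(add(SSSZ, Z), Z))))))
  step 20: S(S(S(S(add(add(add(SSZ, Z), Z), mul(add(Z, SZ), add(add(SSSZ, Z), Z)))))))
  step 21: S(S(S(S(add(add(S(add(SZ, Z)), Z), mul(add(Z, SZ), add(add(SSSZ, Z), Z)))))))
  step 22: S(S(S(S(add(S(add(add(SZ, Z), Z)), mul(add(Z, SZ), add(add(SSSZ, Z), Z)))))))
  step 23: S(S(S(S(S(add(add(add(SZ, Z), Z), mul(add(Z, SZ), add(add(SSSZ, Z), Z))))))))
  step 24: S(S(S(S(S(add(add(S(add(Z, Z)), Z), mul(add(Z, SZ), add(add(SSSZ, Z), Z))))))))
  step 25: S(S(S(S(S(add(S(add(add(Z, Z), Z)), mul(add(Z, SZ), add(add(SSSZ, Z), Z))))))))
  step 26: S(S(S(S(S(S(add(add(add(Z, Z), Z), mul(add(Z, SZ), add(add(SSSZ, Z), Z)))))))))
  step 27: S(S(S(S(S(S(add(add(Z, Z), mul(add(Z, SZ), add(add(SSSZ, Z), Z)))))))))
  step 28: S(S(S(S(S(S(add(Z, mul(add(Z, SZ), add(add(SSSZ, Z), Z)))))))))
  step 29: S(S(S(S(S(S(mul(add(Z, SZ), add(add(SSSZ, Z), Z))))))))
  step 30: S(S(S(S(S(S(mul(SZ, add(add(SSSZ, Z), Z))))))))
  step 31: S(S(S(S(S(S(add(add(add(SSSZ, Z), Z), mul(Z, add(add(SSSZ, Z), Z)))))))))
  step 32: S(S(S(S(S(S(add(add(S(add(SSZ, Z)), Z), mul(Z, add(add(SSSZ, Z), Z)))))))))
  step 33: S(S(S(S(S(S(add(S(add(add(SSZ, Z), Z)), mul(Z, add(add(SSSZ, Z), Z)))))))))
  step 34: S(S(S(S(S(S(S(add(add(add(SSZ, Z), Z), mul(Z, add(add(SSSZ, Z), Z))))))))))
  step 35: S(S(S(S(S(S(S(add(add(S(add(SZ, Z)), Z), mul(Z, add(add(SSSZ, Z), Z))))))))))
  step 36: S(S(S(S(S(S(S(add(S(add(add(SZ, Z), Z)), mul(Z, add(add(SSSZ, Z), Z))))))))))
  step 37: S(S(S(S(S(S(S(S(add(add(add(SZ, Z), Z), mul(Z, add(add(SSSZ, Z), Z)))))))))))
  step 38: S(S(S(S(S(S(S(S(add(add(S(add(Z, Z)), Z), mul(Z, add(add(SSSZ, Z), Z)))))))))))
  step 39: S(S(S(S(S(S(S(S(add(S(add(add(Z, Z), Z)), mul(Z, add(add(SSSZ, Z), Z)))))))))))
  step 40: S(S(S(S(S(S(S(S(S(add(add(add(Z, Z), Z), mul(Z, add(add(SSSZ, Z), Z))))))))))))
  step 41: S(S(S(S(S(S(S(S(S(add(add(Z, Z), mul(Z, add(add(SSSZ, Z), Z))))))))))))
  step 42: S(S(S(S(S(S(S(S(S(add(Z, mul(Z, add(add(SSSZ, Z), Z))))))))))))
  step 43: S(S(S(S(S(S(S(S(S(mul(Z, add(add(SSSZ, Z), Z)))))))))))
  step 44: S^9(Z)

Term B:
  start: add(add(add(Z, SSZ), mul(SSZ, SSZ)), add(mul(SSZ, Z), mul(SSZ, SZ)))
  step 1: add(add(SSZ, mul(SSZ, SSZ)), add(mul(SSZ, Z), mul(SSZ, SZ)))
  step 2: add(S(add(SZ, mul(SSZ, SSZ))), add(mul(SSZ, Z), mul(SSZ, SZ)))
  step 3: S(add(add(SZ, mul(SSZ, SSZ)), add(mul(SSZ, Z), mul(SSZ, SZ))))
  step 4: S(add(S(add(Z, mul(SSZ, SSZ))), add(mul(SSZ, Z), mul(SSZ, SZ))))
  step 5: S(S(add(add(Z, mul(SSZ, SSZ)), add(mul(SSZ, Z), mul(SSZ, SZ)))))
  step 6: S(S(add(mul(SSZ, SSZ), add(mul(SSZ, Z), mul(SSZ, SZ)))))
  step 7: S(S(add(add(SSZ, mul(SZ, SSZ)), add(mul(SSZ, Z), mul(SSZ, SZ)))))
  step 8: S(S(add(S(add(SZ, mul(SZ, SSZ))), add(mul(SSZ, Z), mul(SSZ, SZ)))))
  step 9: S(S(S(add(add(SZ, mul(SZ, SSZ)), add(mul(SSZ, Z), mul(SSZ, SZ))))))
  step 10: S(S(S(add(S(add(Z, mul(SZ, SSZ))), add(mul(SSZ, Z), mul(SSZ, SZ))))))
  step 11: S(S(S(S(add(add(Z, mul(SZ, SSZ)), add(mul(SSZ, Z), mul(SSZ, SZ)))))))
  step 12: S(S(S(S(add(mul(SZ, SSZ), add(mul(SSZ, Z), mul(SSZ, SZ)))))))
  step 13: S(S(S(S(add(add(SSZ, mul(Z, SSZ)), add(mul(SSZ, Z), mul(SSZ, SZ)))))))
  step 14: S(S(S(S(add(S(add(SZ, mul(Z, SSZ))), add(mul(SSZ, Z), mul(SSZ, SZ)))))))
  step 15: S(S(S(S(S(add(add(SZ, mul(Z, SSZ)), add(mul(SSZ, Z), mul(SSZ, SZ))))))))
  step 16: S(S(S(S(S(add(S(add(Z, mul(Z, SSZ))), add(mul(SSZ, Z), mul(SSZ, SZ))))))))
  step 17: S(S(S(S(S(S(add(add(Z, mul(Z, SSZ)), add(mul(SSZ, Z), mul(SSZ, SZ)))))))))
  step 18: S(S(S(S(S(S(add(mul(Z, SSZ), add(mul(SSZ, Z), mul(SSZ, SZ)))))))))
  step 19: S(S(S(S(S(S(add(Z, add(mul(SSZ, Z), mul(SSZ, SZ)))))))))
  step 20: S(S(S(S(S(S(add(mul(SSZ, Z), mul(SSZ, SZ))))))))
  step 21: S(S(S(S(S(S(add(add(Z, mul(SZ, Z)), mul(SSZ, SZ))))))))
  step 22: S(S(S(S(S(S(add(mul(SZ, Z), mul(SSZ, SZ))))))))
  step 23: S(S(S(S(S(S(add(add(Z, mul(Z, Z)), mul(SSZ, SZ))))))))
  step 24: S(S(S(S(S(S(add(mul(Z, Z), mul(SSZ, SZ))))))))
  step 25: S(S(S(S(S(S(add(Z, mul(SSZ, SZ))))))))
  step 26: S(S(S(S(S(S(mul(SSZ, SZ)))))))
  step 27: S(S(S(S(S(S(add(SZ, mul(SZ, SZ))))))))
  step 28: S(S(S(S(S(S(S(add(Z, mul(SZ, SZ)))))))))
  step 29: S(S(S(S(S(S(S(mul(SZ, SZ))))))))
  step 30: S(S(S(S(S(S(S(add(SZ, mul(Z, SZ)))))))))
  step 31: S(S(S(S(S(S(S(S(add(Z, mul(Z, SZ))))))))))
  step 32: S(S(S(S(S(S(S(S(mul(Z, SZ)))))))))
  step 33: S^8(Z)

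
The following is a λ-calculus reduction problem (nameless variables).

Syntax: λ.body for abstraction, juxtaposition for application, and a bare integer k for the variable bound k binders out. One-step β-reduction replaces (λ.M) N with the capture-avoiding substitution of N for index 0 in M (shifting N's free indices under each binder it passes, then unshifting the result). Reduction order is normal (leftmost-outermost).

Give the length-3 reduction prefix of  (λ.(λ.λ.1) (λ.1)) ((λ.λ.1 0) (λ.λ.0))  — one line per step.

Answer: after 3 steps: λ.λ.λ.(λ.λ.0) 0

Derivation:
  start: (λ.(λ.λ.1) (λ.1)) ((λ.λ.1 0) (λ.λ.0))
  →1  (λ.λ.1) (λ.(λ.λ.1 0) (λ.λ.0))
  →2  λ.λ.(λ.λ.1 0) (λ.λ.0)
  →3  λ.λ.λ.(λ.λ.0) 0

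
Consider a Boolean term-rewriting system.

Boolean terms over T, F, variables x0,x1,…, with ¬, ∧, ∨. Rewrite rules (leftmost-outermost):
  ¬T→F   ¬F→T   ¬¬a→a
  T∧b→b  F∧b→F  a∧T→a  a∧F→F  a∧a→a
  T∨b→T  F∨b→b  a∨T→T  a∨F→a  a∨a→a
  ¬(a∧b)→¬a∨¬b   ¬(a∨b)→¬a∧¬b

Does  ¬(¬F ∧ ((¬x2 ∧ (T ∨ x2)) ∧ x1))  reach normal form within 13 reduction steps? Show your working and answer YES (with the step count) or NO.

  start: ¬(¬F ∧ ((¬x2 ∧ (T ∨ x2)) ∧ x1))
  step 1: ¬¬F ∨ ¬((¬x2 ∧ (T ∨ x2)) ∧ x1)
  step 2: F ∨ ¬((¬x2 ∧ (T ∨ x2)) ∧ x1)
  step 3: ¬((¬x2 ∧ (T ∨ x2)) ∧ x1)
  step 4: ¬(¬x2 ∧ (T ∨ x2)) ∨ ¬x1
  step 5: (¬¬x2 ∨ ¬(T ∨ x2)) ∨ ¬x1
  step 6: (x2 ∨ ¬(T ∨ x2)) ∨ ¬x1
  step 7: (x2 ∨ (¬T ∧ ¬x2)) ∨ ¬x1
  step 8: (x2 ∨ (F ∧ ¬x2)) ∨ ¬x1
  step 9: (x2 ∨ F) ∨ ¬x1
  step 10: x2 ∨ ¬x1

Answer: YES — reaches normal form x2 ∨ ¬x1 in 10 ≤ 13 steps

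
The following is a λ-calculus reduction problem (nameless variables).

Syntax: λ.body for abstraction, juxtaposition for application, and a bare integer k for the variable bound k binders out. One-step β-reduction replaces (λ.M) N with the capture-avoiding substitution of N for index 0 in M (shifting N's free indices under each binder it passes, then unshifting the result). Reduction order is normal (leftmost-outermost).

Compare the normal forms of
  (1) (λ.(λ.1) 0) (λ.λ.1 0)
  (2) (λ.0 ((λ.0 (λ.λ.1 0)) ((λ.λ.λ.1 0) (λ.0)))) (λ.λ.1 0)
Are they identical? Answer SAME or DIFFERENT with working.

Answer: SAME — A ⇓ λ.λ.1 0, B ⇓ λ.λ.1 0

Reduction:
Term A:
  start: (λ.(λ.1) 0) (λ.λ.1 0)
  →1  (λ.λ.λ.1 0) (λ.λ.1 0)
  →2  λ.λ.1 0

Term B:
  start: (λ.0 ((λ.0 (λ.λ.1 0)) ((λ.λ.λ.1 0) (λ.0)))) (λ.λ.1 0)
  →1  (λ.λ.1 0) ((λ.0 (λ.λ.1 0)) ((λ.λ.λ.1 0) (λ.0)))
  →2  λ.(λ.0 (λ.λ.1 0)) ((λ.λ.λ.1 0) (λ.0)) 0
  →3  λ.(λ.λ.λ.1 0) (λ.0) (λ.λ.1 0) 0
  →4  λ.(λ.λ.1 0) (λ.λ.1 0) 0
  →5  λ.(λ.(λ.λ.1 0) 0) 0
  →6  λ.(λ.λ.1 0) 0
  →7  λ.λ.1 0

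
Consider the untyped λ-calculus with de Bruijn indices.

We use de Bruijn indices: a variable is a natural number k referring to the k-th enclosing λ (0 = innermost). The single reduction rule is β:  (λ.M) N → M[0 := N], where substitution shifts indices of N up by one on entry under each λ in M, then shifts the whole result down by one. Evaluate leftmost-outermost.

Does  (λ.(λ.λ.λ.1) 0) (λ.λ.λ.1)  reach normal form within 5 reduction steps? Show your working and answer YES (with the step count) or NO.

Answer: YES — reaches normal form λ.λ.1 in 2 ≤ 5 steps

Derivation:
  start: (λ.(λ.λ.λ.1) 0) (λ.λ.λ.1)
  →1  (λ.λ.λ.1) (λ.λ.λ.1)
  →2  λ.λ.1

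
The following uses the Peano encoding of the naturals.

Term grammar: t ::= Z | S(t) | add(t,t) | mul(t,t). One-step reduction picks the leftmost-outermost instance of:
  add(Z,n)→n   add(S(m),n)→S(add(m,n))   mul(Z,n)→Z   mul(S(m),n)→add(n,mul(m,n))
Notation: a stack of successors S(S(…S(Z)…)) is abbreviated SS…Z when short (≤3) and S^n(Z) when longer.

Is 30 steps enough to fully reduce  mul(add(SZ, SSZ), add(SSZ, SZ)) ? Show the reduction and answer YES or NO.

Answer: YES — reaches normal form S^9(Z) in 27 ≤ 30 steps

Reduction:
  start: mul(add(SZ, SSZ), add(SSZ, SZ))
  [1] mul(S(add(Z, SSZ)), add(SSZ, SZ))
  [2] add(add(SSZ, SZ), mul(add(Z, SSZ), add(SSZ, SZ)))
  [3] add(S(add(SZ, SZ)), mul(add(Z, SSZ), add(SSZ, SZ)))
  [4] S(add(add(SZ, SZ), mul(add(Z, SSZ), add(SSZ, SZ))))
  [5] S(add(S(add(Z, SZ)), mul(add(Z, SSZ), add(SSZ, SZ))))
  [6] S(S(add(add(Z, SZ), mul(add(Z, SSZ), add(SSZ, SZ)))))
  [7] S(S(add(SZ, mul(add(Z, SSZ), add(SSZ, SZ)))))
  [8] S(S(S(add(Z, mul(add(Z, SSZ), add(SSZ, SZ))))))
  [9] S(S(S(mul(add(Z, SSZ), add(SSZ, SZ)))))
  [10] S(S(S(mul(SSZ, add(SSZ, SZ)))))
  [11] S(S(S(add(add(SSZ, SZ), mul(SZ, add(SSZ, SZ))))))
  [12] S(S(S(add(S(add(SZ, SZ)), mul(SZ, add(SSZ, SZ))))))
  [13] S(S(S(S(add(add(SZ, SZ), mul(SZ, add(SSZ, SZ)))))))
  [14] S(S(S(S(add(S(add(Z, SZ)), mul(SZ, add(SSZ, SZ)))))))
  [15] S(S(S(S(S(add(add(Z, SZ), mul(SZ, add(SSZ, SZ))))))))
  [16] S(S(S(S(S(add(SZ, mul(SZ, add(SSZ, SZ))))))))
  [17] S(S(S(S(S(S(add(Z, mul(SZ, add(SSZ, SZ)))))))))
  [18] S(S(S(S(S(S(mul(SZ, add(SSZ, SZ))))))))
  [19] S(S(S(S(S(S(add(add(SSZ, SZ), mul(Z, add(SSZ, SZ)))))))))
  [20] S(S(S(S(S(S(add(S(add(SZ, SZ)), mul(Z, add(SSZ, SZ)))))))))
  [21] S(S(S(S(S(S(S(add(add(SZ, SZ), mul(Z, add(SSZ, SZ))))))))))
  [22] S(S(S(S(S(S(S(add(S(add(Z, SZ)), mul(Z, add(SSZ, SZ))))))))))
  [23] S(S(S(S(S(S(S(S(add(add(Z, SZ), mul(Z, add(SSZ, SZ)))))))))))
  [24] S(S(S(S(S(S(S(S(add(SZ, mul(Z, add(SSZ, SZ)))))))))))
  [25] S(S(S(S(S(S(S(S(S(add(Z, mul(Z, add(SSZ, SZ))))))))))))
  [26] S(S(S(S(S(S(S(S(S(mul(Z, add(SSZ, SZ)))))))))))
  [27] S^9(Z)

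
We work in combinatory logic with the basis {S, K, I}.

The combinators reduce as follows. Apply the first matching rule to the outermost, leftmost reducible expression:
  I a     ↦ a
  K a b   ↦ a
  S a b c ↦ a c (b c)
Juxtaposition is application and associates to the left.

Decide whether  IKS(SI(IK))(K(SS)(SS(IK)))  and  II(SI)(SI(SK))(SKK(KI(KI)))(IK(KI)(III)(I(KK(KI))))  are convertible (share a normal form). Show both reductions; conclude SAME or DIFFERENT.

Term A:
  start: IKS(SI(IK))(K(SS)(SS(IK)))
  step 1: KS(SI(IK))(K(SS)(SS(IK)))
  step 2: S(K(SS)(SS(IK)))
  step 3: S(SS)

Term B:
  start: II(SI)(SI(SK))(SKK(KI(KI)))(IK(KI)(III)(I(KK(KI))))
  step 1: I(SI)(SI(SK))(SKK(KI(KI)))(IK(KI)(III)(I(KK(KI))))
  step 2: SI(SI(SK))(SKK(KI(KI)))(IK(KI)(III)(I(KK(KI))))
  step 3: I(SKK(KI(KI)))(SI(SK)(SKK(KI(KI))))(IK(KI)(III)(I(KK(KI))))
  step 4: SKK(KI(KI))(SI(SK)(SKK(KI(KI))))(IK(KI)(III)(I(KK(KI))))
  step 5: K(KI(KI))(K(KI(KI)))(SI(SK)(SKK(KI(KI))))(IK(KI)(III)(I(KK(KI))))
  step 6: KI(KI)(SI(SK)(SKK(KI(KI))))(IK(KI)(III)(I(KK(KI))))
  step 7: I(SI(SK)(SKK(KI(KI))))(IK(KI)(III)(I(KK(KI))))
  step 8: SI(SK)(SKK(KI(KI)))(IK(KI)(III)(I(KK(KI))))
  step 9: I(SKK(KI(KI)))(SK(SKK(KI(KI))))(IK(KI)(III)(I(KK(KI))))
  step 10: SKK(KI(KI))(SK(SKK(KI(KI))))(IK(KI)(III)(I(KK(KI))))
  step 11: K(KI(KI))(K(KI(KI)))(SK(SKK(KI(KI))))(IK(KI)(III)(I(KK(KI))))
  step 12: KI(KI)(SK(SKK(KI(KI))))(IK(KI)(III)(I(KK(KI))))
  step 13: I(SK(SKK(KI(KI))))(IK(KI)(III)(I(KK(KI))))
  step 14: SK(SKK(KI(KI)))(IK(KI)(III)(I(KK(KI))))
  step 15: K(IK(KI)(III)(I(KK(KI))))(SKK(KI(KI))(IK(KI)(III)(I(KK(KI)))))
  step 16: IK(KI)(III)(I(KK(KI)))
  step 17: K(KI)(III)(I(KK(KI)))
  step 18: KI(I(KK(KI)))
  step 19: I

Answer: DIFFERENT — A ⇓ S(SS), B ⇓ I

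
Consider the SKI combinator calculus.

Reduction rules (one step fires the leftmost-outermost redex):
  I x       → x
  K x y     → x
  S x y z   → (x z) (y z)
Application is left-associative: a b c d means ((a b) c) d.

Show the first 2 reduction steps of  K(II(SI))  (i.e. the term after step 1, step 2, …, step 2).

  start: K(II(SI))
  →1  K(I(SI))
  →2  K(SI)

Answer: after 2 steps: K(SI)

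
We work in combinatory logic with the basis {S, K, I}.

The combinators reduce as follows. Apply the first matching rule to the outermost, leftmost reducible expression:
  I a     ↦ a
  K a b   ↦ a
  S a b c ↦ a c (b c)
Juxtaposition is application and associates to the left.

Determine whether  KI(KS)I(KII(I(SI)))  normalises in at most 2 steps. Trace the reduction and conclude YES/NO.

Answer: NO — after 2 steps the term is I(KII(I(SI))), not yet normal

Reduction:
  start: KI(KS)I(KII(I(SI)))
  →1  II(KII(I(SI)))
  →2  I(KII(I(SI)))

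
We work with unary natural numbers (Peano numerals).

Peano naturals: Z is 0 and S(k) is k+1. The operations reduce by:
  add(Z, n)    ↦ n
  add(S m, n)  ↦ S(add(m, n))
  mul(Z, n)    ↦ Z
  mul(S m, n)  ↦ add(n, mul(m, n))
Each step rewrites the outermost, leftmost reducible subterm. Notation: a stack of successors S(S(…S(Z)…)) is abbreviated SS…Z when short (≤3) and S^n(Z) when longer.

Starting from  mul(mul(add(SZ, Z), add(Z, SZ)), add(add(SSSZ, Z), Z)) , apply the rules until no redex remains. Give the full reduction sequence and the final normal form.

Answer: normal form = SSSZ  (in 21 steps)

Derivation:
  start: mul(mul(add(SZ, Z), add(Z, SZ)), add(add(SSSZ, Z), Z))
  step 1: mul(mul(S(add(Z, Z)), add(Z, SZ)), add(add(SSSZ, Z), Z))
  step 2: mul(add(add(Z, SZ), mul(add(Z, Z), add(Z, SZ))), add(add(SSSZ, Z), Z))
  step 3: mul(add(SZ, mul(add(Z, Z), add(Z, SZ))), add(add(SSSZ, Z), Z))
  step 4: mul(S(add(Z, mul(add(Z, Z), add(Z, SZ)))), add(add(SSSZ, Z), Z))
  step 5: add(add(add(SSSZ, Z), Z), mul(add(Z, mul(add(Z, Z), add(Z, SZ))), add(add(SSSZ, Z), Z)))
  step 6: add(add(S(add(SSZ, Z)), Z), mul(add(Z, mul(add(Z, Z), add(Z, SZ))), add(add(SSSZ, Z), Z)))
  step 7: add(S(add(add(SSZ, Z), Z)), mul(add(Z, mul(add(Z, Z), add(Z, SZ))), add(add(SSSZ, Z), Z)))
  step 8: S(add(add(add(SSZ, Z), Z), mul(add(Z, mul(add(Z, Z), add(Z, SZ))), add(add(SSSZ, Z), Z))))
  step 9: S(add(add(S(add(SZ, Z)), Z), mul(add(Z, mul(add(Z, Z), add(Z, SZ))), add(add(SSSZ, Z), Z))))
  step 10: S(add(S(add(add(SZ, Z), Z)), mul(add(Z, mul(add(Z, Z), add(Z, SZ))), add(add(SSSZ, Z), Z))))
  step 11: S(S(add(add(add(SZ, Z), Z), mul(add(Z, mul(add(Z, Z), add(Z, SZ))), add(add(SSSZ, Z), Z)))))
  step 12: S(S(add(add(S(add(Z, Z)), Z), mul(add(Z, mul(add(Z, Z), add(Z, SZ))), add(add(SSSZ, Z), Z)))))
  step 13: S(S(add(S(add(add(Z, Z), Z)), mul(add(Z, mul(add(Z, Z), add(Z, SZ))), add(add(SSSZ, Z), Z)))))
  step 14: S(S(S(add(add(add(Z, Z), Z), mul(add(Z, mul(add(Z, Z), add(Z, SZ))), add(add(SSSZ, Z), Z))))))
  step 15: S(S(S(add(add(Z, Z), mul(add(Z, mul(add(Z, Z), add(Z, SZ))), add(add(SSSZ, Z), Z))))))
  step 16: S(S(S(add(Z, mul(add(Z, mul(add(Z, Z), add(Z, SZ))), add(add(SSSZ, Z), Z))))))
  step 17: S(S(S(mul(add(Z, mul(add(Z, Z), add(Z, SZ))), add(add(SSSZ, Z), Z)))))
  step 18: S(S(S(mul(mul(add(Z, Z), add(Z, SZ)), add(add(SSSZ, Z), Z)))))
  step 19: S(S(S(mul(mul(Z, add(Z, SZ)), add(add(SSSZ, Z), Z)))))
  step 20: S(S(S(mul(Z, add(add(SSSZ, Z), Z)))))
  step 21: SSSZ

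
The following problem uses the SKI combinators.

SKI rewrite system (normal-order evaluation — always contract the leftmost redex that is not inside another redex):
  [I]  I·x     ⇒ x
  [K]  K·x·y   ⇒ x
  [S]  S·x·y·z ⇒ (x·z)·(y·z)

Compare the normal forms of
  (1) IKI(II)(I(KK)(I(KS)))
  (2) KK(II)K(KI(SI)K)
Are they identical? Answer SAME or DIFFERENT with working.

Term A:
  start: IKI(II)(I(KK)(I(KS)))
  →1  KI(II)(I(KK)(I(KS)))
  →2  I(I(KK)(I(KS)))
  →3  I(KK)(I(KS))
  →4  KK(I(KS))
  →5  K

Term B:
  start: KK(II)K(KI(SI)K)
  →1  KK(KI(SI)K)
  →2  K

Answer: SAME — A ⇓ K, B ⇓ K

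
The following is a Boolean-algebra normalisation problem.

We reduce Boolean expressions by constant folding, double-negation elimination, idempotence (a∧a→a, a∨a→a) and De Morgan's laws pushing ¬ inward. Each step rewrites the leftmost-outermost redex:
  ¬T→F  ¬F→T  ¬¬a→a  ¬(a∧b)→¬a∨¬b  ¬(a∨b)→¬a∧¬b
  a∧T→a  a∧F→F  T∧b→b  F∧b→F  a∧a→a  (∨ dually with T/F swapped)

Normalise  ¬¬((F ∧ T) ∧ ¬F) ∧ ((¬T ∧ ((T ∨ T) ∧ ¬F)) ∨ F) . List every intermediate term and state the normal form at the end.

  start: ¬¬((F ∧ T) ∧ ¬F) ∧ ((¬T ∧ ((T ∨ T) ∧ ¬F)) ∨ F)
  [1] ((F ∧ T) ∧ ¬F) ∧ ((¬T ∧ ((T ∨ T) ∧ ¬F)) ∨ F)
  [2] (F ∧ ¬F) ∧ ((¬T ∧ ((T ∨ T) ∧ ¬F)) ∨ F)
  [3] F ∧ ((¬T ∧ ((T ∨ T) ∧ ¬F)) ∨ F)
  [4] F

Answer: normal form = F  (in 4 steps)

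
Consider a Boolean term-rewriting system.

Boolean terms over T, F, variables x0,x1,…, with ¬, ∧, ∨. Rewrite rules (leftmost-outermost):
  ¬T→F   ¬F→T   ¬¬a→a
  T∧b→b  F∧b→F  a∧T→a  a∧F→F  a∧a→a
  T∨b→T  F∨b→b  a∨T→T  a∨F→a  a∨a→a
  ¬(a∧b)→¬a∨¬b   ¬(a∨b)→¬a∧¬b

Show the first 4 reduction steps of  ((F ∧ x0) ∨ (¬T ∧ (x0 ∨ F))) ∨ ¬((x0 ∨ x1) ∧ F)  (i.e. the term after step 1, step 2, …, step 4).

Answer: after 4 steps: F ∨ ¬((x0 ∨ x1) ∧ F)

Working:
  start: ((F ∧ x0) ∨ (¬T ∧ (x0 ∨ F))) ∨ ¬((x0 ∨ x1) ∧ F)
  →1  (F ∨ (¬T ∧ (x0 ∨ F))) ∨ ¬((x0 ∨ x1) ∧ F)
  →2  (¬T ∧ (x0 ∨ F)) ∨ ¬((x0 ∨ x1) ∧ F)
  →3  (F ∧ (x0 ∨ F)) ∨ ¬((x0 ∨ x1) ∧ F)
  →4  F ∨ ¬((x0 ∨ x1) ∧ F)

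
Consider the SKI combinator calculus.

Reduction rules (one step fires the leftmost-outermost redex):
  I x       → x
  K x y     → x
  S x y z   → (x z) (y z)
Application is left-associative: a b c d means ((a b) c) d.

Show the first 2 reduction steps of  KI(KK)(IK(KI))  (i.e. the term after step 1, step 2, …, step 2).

Answer: after 2 steps: IK(KI)

Reduction:
  start: KI(KK)(IK(KI))
  [1] I(IK(KI))
  [2] IK(KI)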